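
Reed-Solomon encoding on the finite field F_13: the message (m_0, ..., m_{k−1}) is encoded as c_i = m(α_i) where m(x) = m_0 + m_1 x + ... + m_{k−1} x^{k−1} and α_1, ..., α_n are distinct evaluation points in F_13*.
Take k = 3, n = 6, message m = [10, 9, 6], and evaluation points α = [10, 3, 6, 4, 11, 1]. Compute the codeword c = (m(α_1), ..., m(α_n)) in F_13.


c = [11, 0, 7, 12, 3, 12]

Message polynomial: m(x) = 10 + 9·x + 6·x^2 (mod 13).
For each evaluation point α_i, compute m(α_i) mod 13:
  α_1 = 10: Horner steps 6 → 4 → 11, so m(10) = 11.
  α_2 = 3: Horner steps 6 → 1 → 0, so m(3) = 0.
  α_3 = 6: Horner steps 6 → 6 → 7, so m(6) = 7.
  α_4 = 4: Horner steps 6 → 7 → 12, so m(4) = 12.
  α_5 = 11: Horner steps 6 → 10 → 3, so m(11) = 3.
  α_6 = 1: Horner steps 6 → 2 → 12, so m(1) = 12.
Codeword c = [11, 0, 7, 12, 3, 12] ∈ F_13^6.


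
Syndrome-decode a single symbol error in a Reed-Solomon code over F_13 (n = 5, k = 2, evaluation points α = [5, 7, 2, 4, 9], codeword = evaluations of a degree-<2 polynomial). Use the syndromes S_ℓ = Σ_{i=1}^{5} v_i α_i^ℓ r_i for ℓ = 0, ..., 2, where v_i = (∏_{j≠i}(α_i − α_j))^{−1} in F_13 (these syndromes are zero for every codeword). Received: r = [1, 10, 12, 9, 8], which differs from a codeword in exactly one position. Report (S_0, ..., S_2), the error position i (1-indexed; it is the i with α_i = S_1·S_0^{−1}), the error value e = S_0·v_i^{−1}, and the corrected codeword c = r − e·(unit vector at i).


S = (5, 9, 11), error at position 2, error magnitude e = 12, c = [1, 11, 12, 9, 8].

Step 1: column multipliers v_i = (∏_{j≠i}(α_i − α_j))^{−1} mod 13.
  i = 1 (α = 5): (5−7)(5−2)(5−4)(5−9) = (−2)·3·1·(−4) = 24 ≡ 11, so v_1 = 11^{−1} = 6 (mod 13).
  i = 2 (α = 7): (7−5)(7−2)(7−4)(7−9) = 2·5·3·(−2) = −60 ≡ 5, so v_2 = 5^{−1} = 8 (mod 13).
  i = 3 (α = 2): (2−5)(2−7)(2−4)(2−9) = (−3)·(−5)·(−2)·(−7) = 210 ≡ 2, so v_3 = 2^{−1} = 7 (mod 13).
  i = 4 (α = 4): (4−5)(4−7)(4−2)(4−9) = (−1)·(−3)·2·(−5) = −30 ≡ 9, so v_4 = 9^{−1} = 3 (mod 13).
  i = 5 (α = 9): (9−5)(9−7)(9−2)(9−4) = 4·2·7·5 = 280 ≡ 7, so v_5 = 7^{−1} = 2 (mod 13).
  v = [6, 8, 7, 3, 2].
Step 2: syndromes of r = [1, 10, 12, 9, 8] (all sums mod 13).
  S_0 = Σ v_i r_i = 6·1 + 8·10 + 7·12 + 3·9 + 2·8 = 213 ≡ 5.
  S_1 = Σ v_i α_i r_i = 6·5·1 + 8·7·10 + 7·2·12 + 3·4·9 + 2·9·8 = 1010 ≡ 9.
  α_i^2 mod 13 = [12, 10, 4, 3, 3].
  S_2 = Σ v_i α_i^2 r_i = 6·12·1 + 8·10·10 + 7·4·12 + 3·3·9 + 2·3·8 = 1337 ≡ 11.
  S = (5, 9, 11) ≠ 0, so r is not a codeword (an error is present).
Step 3: locate the error. For a single error e at position i, S_ℓ = v_i·e·α_i^ℓ, so α_err = S_1/S_0.
  S_0^{−1} = 5^{−1} = 8 (mod 13), so α_err = 9·8 = 72 ≡ 7 = α_2. Error position i = 2.
  Consistency check: S_2/S_1 = 11·3 = 33 ≡ 7 = α_err ✓ (single-error assumption holds).
Step 4: error magnitude e = S_0/v_2 = S_0·∏_{j≠2}(α_2 − α_j) = 5·5 = 25 ≡ 12 (mod 13).
Step 5: correct position 2: c_2 = r_2 − e = 10 − 12 ≡ 11 (mod 13). Hence c = [1, 11, 12, 9, 8].
  Check: interpolating c through the α_i gives m(x) = 2 + 5·x (degree < 2) with m(α_i) = c_i for every i, so c is indeed a codeword.


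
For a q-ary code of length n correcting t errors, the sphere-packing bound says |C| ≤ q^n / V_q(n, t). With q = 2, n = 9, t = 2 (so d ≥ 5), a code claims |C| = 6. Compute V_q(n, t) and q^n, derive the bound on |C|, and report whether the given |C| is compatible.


V_q(n, t) = 46, q^n = 512, Hamming bound = 11, |C| = 6 ≤ bound (satisfied).

Step 1: Compute V_q(n, t) = Σ_{j=0}^2 C(n, j) (q−1)^j.
  j = 0: C(9,0)·(1)^0 = 1·1 = 1.
  j = 1: C(9,1)·(1)^1 = 9·1 = 9.
  j = 2: C(9,2)·(1)^2 = 36·1 = 36.
  V_q(n, t) = 1 + 9 + 36 = 46.
Step 2: q^n = 2^9 = 512.
Step 3: Hamming bound ⌊q^n / V_q(n,t)⌋ = ⌊512/46⌋ = 11.
Step 4: Compare |C| = 6 to 11: satisfied.
The claimed |C| lies below the Hamming bound.


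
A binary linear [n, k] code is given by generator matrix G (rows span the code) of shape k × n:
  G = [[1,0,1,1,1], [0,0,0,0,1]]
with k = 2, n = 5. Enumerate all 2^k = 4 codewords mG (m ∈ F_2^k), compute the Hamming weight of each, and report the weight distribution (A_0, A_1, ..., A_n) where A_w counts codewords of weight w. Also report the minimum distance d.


Weight distribution: A_0 = 1, A_1 = 1, A_3 = 1, A_4 = 1. Minimum distance d = 1.

Enumerate all 2^2 = 4 messages m ∈ F_2^2.
For each, compute codeword c = mG in F_2^5, then tally its weight.
  m = 00 → c = 00000, weight = 0.
  m = 10 → c = 10111, weight = 4.
  m = 01 → c = 00001, weight = 1.
  m = 11 → c = 10110, weight = 3.
Tally weights:
  weight 0: 1 codewords.
  weight 1: 1 codewords.
  weight 3: 1 codewords.
  weight 4: 1 codewords.
Minimum distance d = smallest w > 0 with A_w > 0 = 1.
Sanity: Σ A_w = 4 = 2^2 = 4 ✓.


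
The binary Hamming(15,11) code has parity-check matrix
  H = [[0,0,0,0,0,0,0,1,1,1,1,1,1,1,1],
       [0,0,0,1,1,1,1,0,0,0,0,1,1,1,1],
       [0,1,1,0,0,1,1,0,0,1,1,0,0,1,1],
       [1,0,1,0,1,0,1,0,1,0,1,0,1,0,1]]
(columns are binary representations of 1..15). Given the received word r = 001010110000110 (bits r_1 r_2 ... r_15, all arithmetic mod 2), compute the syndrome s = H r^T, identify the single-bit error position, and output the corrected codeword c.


s = (1, 0, 1, 0)^T, error position = 10, corrected codeword c = 001010110100110

Compute s = H r^T mod 2 one row at a time:
  s_1 = 1 + 0 + 0 + 0 + 0 + 1 + 1 + 0 = 3 ≡ 1 (mod 2).
  s_2 = 0 + 1 + 0 + 1 + 0 + 1 + 1 + 0 = 4 ≡ 0 (mod 2).
  s_3 = 0 + 1 + 0 + 1 + 0 + 0 + 1 + 0 = 3 ≡ 1 (mod 2).
  s_4 = 0 + 1 + 1 + 1 + 0 + 0 + 1 + 0 = 4 ≡ 0 (mod 2).
s = (1, 0, 1, 0)^T — this equals column 10 of H (binary 1010), so error is at position 10.
Correct: flip bit 10 of r = 001010110000110 to get c = 001010110100110.


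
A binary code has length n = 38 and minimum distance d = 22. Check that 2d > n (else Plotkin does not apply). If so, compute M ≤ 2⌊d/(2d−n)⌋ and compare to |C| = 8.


Plotkin bound M ≤ 6; given |C| = 8 > bound (violated).

Check applicability: 2d = 44, n = 38.
2d − n = 6 > 0, so Plotkin applies.
Compute d/(2d−n) = 22/6 ≈ 3.6667.
⌊d/(2d−n)⌋ = 3.
Plotkin bound: M ≤ 2·3 = 6.
Given |C| = 8, check: VIOLATED.
This |C| is above the Plotkin bound, so no binary code with n = 38, d = 22 and 8 codewords exists.


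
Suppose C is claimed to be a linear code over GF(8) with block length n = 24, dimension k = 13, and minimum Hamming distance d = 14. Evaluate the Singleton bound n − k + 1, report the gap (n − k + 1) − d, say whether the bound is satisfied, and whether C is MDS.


Singleton RHS = n − k + 1 = 12, slack = -2, bound violated (no such code; not MDS).

Singleton bound: d ≤ n − k + 1.
Here n = 24, k = 13, so n − k + 1 = 12.
Given d = 14, check d ≤ 12: NO.
Slack = (n − k + 1) − d = -2.
The slack is negative: d = 14 exceeds n − k + 1 = 12 by 2, so the Singleton bound is violated and no linear [24, 13, 14]_8 code can exist. In particular it is not MDS (MDS requires d = n − k + 1 exactly).
Description: the claimed parameters are [24, 13, 14]_8; such a code would be impossible (violates the Singleton bound).


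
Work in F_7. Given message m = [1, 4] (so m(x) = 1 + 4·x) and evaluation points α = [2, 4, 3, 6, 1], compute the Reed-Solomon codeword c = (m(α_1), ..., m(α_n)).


c = [2, 3, 6, 4, 5]

Message polynomial: m(x) = 1 + 4·x (mod 7).
For each evaluation point α_i, compute m(α_i) mod 7:
  α_1 = 2: Horner steps 4 → 2, so m(2) = 2.
  α_2 = 4: Horner steps 4 → 3, so m(4) = 3.
  α_3 = 3: Horner steps 4 → 6, so m(3) = 6.
  α_4 = 6: Horner steps 4 → 4, so m(6) = 4.
  α_5 = 1: Horner steps 4 → 5, so m(1) = 5.
Codeword c = [2, 3, 6, 4, 5] ∈ F_7^5.


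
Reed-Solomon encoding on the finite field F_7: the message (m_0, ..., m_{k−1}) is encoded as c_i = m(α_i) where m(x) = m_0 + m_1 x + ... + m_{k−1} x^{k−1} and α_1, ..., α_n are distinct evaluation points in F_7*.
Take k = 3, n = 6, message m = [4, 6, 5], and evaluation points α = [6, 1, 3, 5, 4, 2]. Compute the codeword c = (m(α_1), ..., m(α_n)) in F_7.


c = [3, 1, 4, 5, 3, 1]

Message polynomial: m(x) = 4 + 6·x + 5·x^2 (mod 7).
For each evaluation point α_i, compute m(α_i) mod 7:
  α_1 = 6: Horner steps 5 → 1 → 3, so m(6) = 3.
  α_2 = 1: Horner steps 5 → 4 → 1, so m(1) = 1.
  α_3 = 3: Horner steps 5 → 0 → 4, so m(3) = 4.
  α_4 = 5: Horner steps 5 → 3 → 5, so m(5) = 5.
  α_5 = 4: Horner steps 5 → 5 → 3, so m(4) = 3.
  α_6 = 2: Horner steps 5 → 2 → 1, so m(2) = 1.
Codeword c = [3, 1, 4, 5, 3, 1] ∈ F_7^6.


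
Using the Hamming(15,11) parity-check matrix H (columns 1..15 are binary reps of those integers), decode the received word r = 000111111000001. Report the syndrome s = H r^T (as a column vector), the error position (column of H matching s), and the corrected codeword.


s = (1, 1, 1, 0)^T, error position = 14, corrected codeword c = 000111111000011

Compute s = H r^T mod 2 one row at a time:
  s_1 = 1 + 1 + 0 + 0 + 0 + 0 + 0 + 1 = 3 ≡ 1 (mod 2).
  s_2 = 1 + 1 + 1 + 1 + 0 + 0 + 0 + 1 = 5 ≡ 1 (mod 2).
  s_3 = 0 + 0 + 1 + 1 + 0 + 0 + 0 + 1 = 3 ≡ 1 (mod 2).
  s_4 = 0 + 0 + 1 + 1 + 1 + 0 + 0 + 1 = 4 ≡ 0 (mod 2).
s = (1, 1, 1, 0)^T — this equals column 14 of H (binary 1110), so error is at position 14.
Correct: flip bit 14 of r = 000111111000001 to get c = 000111111000011.


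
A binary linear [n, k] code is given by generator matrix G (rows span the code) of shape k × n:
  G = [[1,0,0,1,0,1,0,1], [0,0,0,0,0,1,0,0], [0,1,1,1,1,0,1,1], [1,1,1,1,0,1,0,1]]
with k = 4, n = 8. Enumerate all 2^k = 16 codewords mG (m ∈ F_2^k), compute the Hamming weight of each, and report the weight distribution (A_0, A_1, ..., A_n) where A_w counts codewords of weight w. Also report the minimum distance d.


Weight distribution: A_0 = 1, A_1 = 1, A_2 = 1, A_3 = 3, A_4 = 3, A_5 = 3, A_6 = 3, A_7 = 1. Minimum distance d = 1.

Enumerate all 2^4 = 16 messages m ∈ F_2^4.
For each, compute codeword c = mG in F_2^8, then tally its weight.
  m = 0000 → c = 00000000, weight = 0.
  m = 1000 → c = 10010101, weight = 4.
  m = 0100 → c = 00000100, weight = 1.
  m = 1100 → c = 10010001, weight = 3.
  m = 0010 → c = 01111011, weight = 6.
  m = 1010 → c = 11101110, weight = 6.
  m = 0110 → c = 01111111, weight = 7.
  m = 1110 → c = 11101010, weight = 5.
  m = 0001 → c = 11110101, weight = 6.
  m = 1001 → c = 01100000, weight = 2.
  m = 0101 → c = 11110001, weight = 5.
  m = 1101 → c = 01100100, weight = 3.
  m = 0011 → c = 10001110, weight = 4.
  m = 1011 → c = 00011011, weight = 4.
  m = 0111 → c = 10001010, weight = 3.
  m = 1111 → c = 00011111, weight = 5.
Tally weights:
  weight 0: 1 codewords.
  weight 1: 1 codewords.
  weight 2: 1 codewords.
  weight 3: 3 codewords.
  weight 4: 3 codewords.
  weight 5: 3 codewords.
  weight 6: 3 codewords.
  weight 7: 1 codewords.
Minimum distance d = smallest w > 0 with A_w > 0 = 1.
Sanity: Σ A_w = 16 = 2^4 = 16 ✓.


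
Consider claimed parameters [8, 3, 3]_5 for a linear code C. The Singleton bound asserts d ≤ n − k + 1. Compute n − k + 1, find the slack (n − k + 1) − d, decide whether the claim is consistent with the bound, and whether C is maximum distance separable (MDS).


Singleton RHS = n − k + 1 = 6, slack = 3, bound satisfied, not MDS.

Singleton bound: d ≤ n − k + 1.
Here n = 8, k = 3, so n − k + 1 = 6.
Given d = 3, check d ≤ 6: YES.
Slack = (n − k + 1) − d = 3.
The code is NOT MDS (slack = 3 > 0).
Description: the claimed parameters are [8, 3, 3]_5; such a code would be non-MDS.


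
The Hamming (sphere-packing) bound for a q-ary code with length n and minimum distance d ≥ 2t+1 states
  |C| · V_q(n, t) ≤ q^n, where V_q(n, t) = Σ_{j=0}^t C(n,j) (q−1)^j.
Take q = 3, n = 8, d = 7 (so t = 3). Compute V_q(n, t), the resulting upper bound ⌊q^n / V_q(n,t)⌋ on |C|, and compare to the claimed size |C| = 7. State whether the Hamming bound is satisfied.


V_q(n, t) = 577, q^n = 6561, Hamming bound = 11, |C| = 7 ≤ bound (satisfied).

Step 1: Compute V_q(n, t) = Σ_{j=0}^3 C(n, j) (q−1)^j.
  j = 0: C(8,0)·(2)^0 = 1·1 = 1.
  j = 1: C(8,1)·(2)^1 = 8·2 = 16.
  j = 2: C(8,2)·(2)^2 = 28·4 = 112.
  j = 3: C(8,3)·(2)^3 = 56·8 = 448.
  V_q(n, t) = 1 + 16 + 112 + 448 = 577.
Step 2: q^n = 3^8 = 6561.
Step 3: Hamming bound ⌊q^n / V_q(n,t)⌋ = ⌊6561/577⌋ = 11.
Step 4: Compare |C| = 7 to 11: satisfied.
The claimed |C| lies below the Hamming bound.


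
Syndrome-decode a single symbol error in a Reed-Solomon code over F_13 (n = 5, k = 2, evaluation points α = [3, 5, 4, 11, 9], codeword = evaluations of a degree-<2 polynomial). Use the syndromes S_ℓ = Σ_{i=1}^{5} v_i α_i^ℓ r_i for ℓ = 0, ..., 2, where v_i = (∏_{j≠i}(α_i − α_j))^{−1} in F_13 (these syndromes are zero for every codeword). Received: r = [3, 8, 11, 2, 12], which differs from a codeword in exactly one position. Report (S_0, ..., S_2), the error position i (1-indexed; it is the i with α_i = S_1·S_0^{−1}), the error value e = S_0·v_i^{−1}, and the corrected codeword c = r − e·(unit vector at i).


S = (6, 4, 7), error at position 2, error magnitude e = 2, c = [3, 6, 11, 2, 12].

Step 1: column multipliers v_i = (∏_{j≠i}(α_i − α_j))^{−1} mod 13.
  i = 1 (α = 3): (3−5)(3−4)(3−11)(3−9) = (−2)·(−1)·(−8)·(−6) = 96 ≡ 5, so v_1 = 5^{−1} = 8 (mod 13).
  i = 2 (α = 5): (5−3)(5−4)(5−11)(5−9) = 2·1·(−6)·(−4) = 48 ≡ 9, so v_2 = 9^{−1} = 3 (mod 13).
  i = 3 (α = 4): (4−3)(4−5)(4−11)(4−9) = 1·(−1)·(−7)·(−5) = −35 ≡ 4, so v_3 = 4^{−1} = 10 (mod 13).
  i = 4 (α = 11): (11−3)(11−5)(11−4)(11−9) = 8·6·7·2 = 672 ≡ 9, so v_4 = 9^{−1} = 3 (mod 13).
  i = 5 (α = 9): (9−3)(9−5)(9−4)(9−11) = 6·4·5·(−2) = −240 ≡ 7, so v_5 = 7^{−1} = 2 (mod 13).
  v = [8, 3, 10, 3, 2].
Step 2: syndromes of r = [3, 8, 11, 2, 12] (all sums mod 13).
  S_0 = Σ v_i r_i = 8·3 + 3·8 + 10·11 + 3·2 + 2·12 = 188 ≡ 6.
  S_1 = Σ v_i α_i r_i = 8·3·3 + 3·5·8 + 10·4·11 + 3·11·2 + 2·9·12 = 914 ≡ 4.
  α_i^2 mod 13 = [9, 12, 3, 4, 3].
  S_2 = Σ v_i α_i^2 r_i = 8·9·3 + 3·12·8 + 10·3·11 + 3·4·2 + 2·3·12 = 930 ≡ 7.
  S = (6, 4, 7) ≠ 0, so r is not a codeword (an error is present).
Step 3: locate the error. For a single error e at position i, S_ℓ = v_i·e·α_i^ℓ, so α_err = S_1/S_0.
  S_0^{−1} = 6^{−1} = 11 (mod 13), so α_err = 4·11 = 44 ≡ 5 = α_2. Error position i = 2.
  Consistency check: S_2/S_1 = 7·10 = 70 ≡ 5 = α_err ✓ (single-error assumption holds).
Step 4: error magnitude e = S_0/v_2 = S_0·∏_{j≠2}(α_2 − α_j) = 6·9 = 54 ≡ 2 (mod 13).
Step 5: correct position 2: c_2 = r_2 − e = 8 − 2 ≡ 6 (mod 13). Hence c = [3, 6, 11, 2, 12].
  Check: interpolating c through the α_i gives m(x) = 5 + 8·x (degree < 2) with m(α_i) = c_i for every i, so c is indeed a codeword.


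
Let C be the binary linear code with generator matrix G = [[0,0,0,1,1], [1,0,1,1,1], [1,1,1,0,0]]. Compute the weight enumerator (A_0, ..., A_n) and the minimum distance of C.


Weight distribution: A_0 = 1, A_1 = 1, A_2 = 2, A_3 = 2, A_4 = 1, A_5 = 1. Minimum distance d = 1.

Enumerate all 2^3 = 8 messages m ∈ F_2^3.
For each, compute codeword c = mG in F_2^5, then tally its weight.
  m = 000 → c = 00000, weight = 0.
  m = 100 → c = 00011, weight = 2.
  m = 010 → c = 10111, weight = 4.
  m = 110 → c = 10100, weight = 2.
  m = 001 → c = 11100, weight = 3.
  m = 101 → c = 11111, weight = 5.
  m = 011 → c = 01011, weight = 3.
  m = 111 → c = 01000, weight = 1.
Tally weights:
  weight 0: 1 codewords.
  weight 1: 1 codewords.
  weight 2: 2 codewords.
  weight 3: 2 codewords.
  weight 4: 1 codewords.
  weight 5: 1 codewords.
Minimum distance d = smallest w > 0 with A_w > 0 = 1.
Sanity: Σ A_w = 8 = 2^3 = 8 ✓.


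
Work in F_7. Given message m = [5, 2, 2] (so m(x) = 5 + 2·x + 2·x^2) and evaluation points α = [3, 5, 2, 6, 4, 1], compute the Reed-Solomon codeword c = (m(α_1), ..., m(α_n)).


c = [1, 2, 3, 5, 3, 2]

Message polynomial: m(x) = 5 + 2·x + 2·x^2 (mod 7).
For each evaluation point α_i, compute m(α_i) mod 7:
  α_1 = 3: Horner steps 2 → 1 → 1, so m(3) = 1.
  α_2 = 5: Horner steps 2 → 5 → 2, so m(5) = 2.
  α_3 = 2: Horner steps 2 → 6 → 3, so m(2) = 3.
  α_4 = 6: Horner steps 2 → 0 → 5, so m(6) = 5.
  α_5 = 4: Horner steps 2 → 3 → 3, so m(4) = 3.
  α_6 = 1: Horner steps 2 → 4 → 2, so m(1) = 2.
Codeword c = [1, 2, 3, 5, 3, 2] ∈ F_7^6.


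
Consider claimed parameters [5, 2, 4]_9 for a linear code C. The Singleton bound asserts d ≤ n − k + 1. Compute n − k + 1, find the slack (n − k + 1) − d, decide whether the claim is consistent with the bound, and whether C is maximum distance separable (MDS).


Singleton RHS = n − k + 1 = 4, slack = 0, bound satisfied, MDS.

Singleton bound: d ≤ n − k + 1.
Here n = 5, k = 2, so n − k + 1 = 4.
Given d = 4, check d ≤ 4: YES.
Slack = (n − k + 1) − d = 0.
The code is MDS (slack = 0).
Description: the claimed parameters are [5, 2, 4]_9; such a code would be MDS (meets Singleton bound).


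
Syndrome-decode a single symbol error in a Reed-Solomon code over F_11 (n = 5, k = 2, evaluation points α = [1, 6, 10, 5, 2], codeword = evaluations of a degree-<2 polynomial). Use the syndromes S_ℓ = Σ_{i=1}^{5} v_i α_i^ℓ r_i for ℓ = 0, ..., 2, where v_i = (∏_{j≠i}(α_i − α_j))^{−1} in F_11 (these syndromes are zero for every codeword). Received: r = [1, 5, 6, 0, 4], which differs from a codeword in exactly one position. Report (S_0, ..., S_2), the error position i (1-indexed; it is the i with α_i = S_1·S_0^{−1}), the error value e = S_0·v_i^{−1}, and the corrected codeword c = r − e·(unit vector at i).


S = (4, 9, 1), error at position 4, error magnitude e = 9, c = [1, 5, 6, 2, 4].

Step 1: column multipliers v_i = (∏_{j≠i}(α_i − α_j))^{−1} mod 11.
  i = 1 (α = 1): (1−6)(1−10)(1−5)(1−2) = (−5)·(−9)·(−4)·(−1) = 180 ≡ 4, so v_1 = 4^{−1} = 3 (mod 11).
  i = 2 (α = 6): (6−1)(6−10)(6−5)(6−2) = 5·(−4)·1·4 = −80 ≡ 8, so v_2 = 8^{−1} = 7 (mod 11).
  i = 3 (α = 10): (10−1)(10−6)(10−5)(10−2) = 9·4·5·8 = 1440 ≡ 10, so v_3 = 10^{−1} = 10 (mod 11).
  i = 4 (α = 5): (5−1)(5−6)(5−10)(5−2) = 4·(−1)·(−5)·3 = 60 ≡ 5, so v_4 = 5^{−1} = 9 (mod 11).
  i = 5 (α = 2): (2−1)(2−6)(2−10)(2−5) = 1·(−4)·(−8)·(−3) = −96 ≡ 3, so v_5 = 3^{−1} = 4 (mod 11).
  v = [3, 7, 10, 9, 4].
Step 2: syndromes of r = [1, 5, 6, 0, 4] (all sums mod 11).
  S_0 = Σ v_i r_i = 3·1 + 7·5 + 10·6 + 9·0 + 4·4 = 114 ≡ 4.
  S_1 = Σ v_i α_i r_i = 3·1·1 + 7·6·5 + 10·10·6 + 9·5·0 + 4·2·4 = 845 ≡ 9.
  α_i^2 mod 11 = [1, 3, 1, 3, 4].
  S_2 = Σ v_i α_i^2 r_i = 3·1·1 + 7·3·5 + 10·1·6 + 9·3·0 + 4·4·4 = 232 ≡ 1.
  S = (4, 9, 1) ≠ 0, so r is not a codeword (an error is present).
Step 3: locate the error. For a single error e at position i, S_ℓ = v_i·e·α_i^ℓ, so α_err = S_1/S_0.
  S_0^{−1} = 4^{−1} = 3 (mod 11), so α_err = 9·3 = 27 ≡ 5 = α_4. Error position i = 4.
  Consistency check: S_2/S_1 = 1·5 = 5 ≡ 5 = α_err ✓ (single-error assumption holds).
Step 4: error magnitude e = S_0/v_4 = S_0·∏_{j≠4}(α_4 − α_j) = 4·5 = 20 ≡ 9 (mod 11).
Step 5: correct position 4: c_4 = r_4 − e = 0 − 9 ≡ 2 (mod 11). Hence c = [1, 5, 6, 2, 4].
  Check: interpolating c through the α_i gives m(x) = 9 + 3·x (degree < 2) with m(α_i) = c_i for every i, so c is indeed a codeword.


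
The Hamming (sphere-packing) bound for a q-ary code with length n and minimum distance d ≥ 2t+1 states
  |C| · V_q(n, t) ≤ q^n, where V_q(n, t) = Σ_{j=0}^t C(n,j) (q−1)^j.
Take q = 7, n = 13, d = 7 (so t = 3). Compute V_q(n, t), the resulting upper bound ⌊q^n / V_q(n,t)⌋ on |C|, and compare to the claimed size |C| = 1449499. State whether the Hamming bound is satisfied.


V_q(n, t) = 64663, q^n = 96889010407, Hamming bound = 1498368, |C| = 1449499 ≤ bound (satisfied).

Step 1: Compute V_q(n, t) = Σ_{j=0}^3 C(n, j) (q−1)^j.
  j = 0: C(13,0)·(6)^0 = 1·1 = 1.
  j = 1: C(13,1)·(6)^1 = 13·6 = 78.
  j = 2: C(13,2)·(6)^2 = 78·36 = 2808.
  j = 3: C(13,3)·(6)^3 = 286·216 = 61776.
  V_q(n, t) = 1 + 78 + 2808 + 61776 = 64663.
Step 2: q^n = 7^13 = 96889010407.
Step 3: Hamming bound ⌊q^n / V_q(n,t)⌋ = ⌊96889010407/64663⌋ = 1498368.
Step 4: Compare |C| = 1449499 to 1498368: satisfied.
The claimed |C| lies below the Hamming bound.


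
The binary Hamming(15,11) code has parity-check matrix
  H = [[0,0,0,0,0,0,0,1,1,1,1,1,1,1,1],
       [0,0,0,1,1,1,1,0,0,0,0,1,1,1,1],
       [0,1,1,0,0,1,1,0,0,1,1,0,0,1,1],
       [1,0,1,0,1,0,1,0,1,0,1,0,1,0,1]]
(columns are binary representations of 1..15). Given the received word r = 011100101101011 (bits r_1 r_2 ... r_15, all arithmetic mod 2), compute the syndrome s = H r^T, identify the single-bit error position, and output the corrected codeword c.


s = (1, 1, 0, 0)^T, error position = 12, corrected codeword c = 011100101100011

Compute s = H r^T mod 2 one row at a time:
  s_1 = 0 + 1 + 1 + 0 + 1 + 0 + 1 + 1 = 5 ≡ 1 (mod 2).
  s_2 = 1 + 0 + 0 + 1 + 1 + 0 + 1 + 1 = 5 ≡ 1 (mod 2).
  s_3 = 1 + 1 + 0 + 1 + 1 + 0 + 1 + 1 = 6 ≡ 0 (mod 2).
  s_4 = 0 + 1 + 0 + 1 + 1 + 0 + 0 + 1 = 4 ≡ 0 (mod 2).
s = (1, 1, 0, 0)^T — this equals column 12 of H (binary 1100), so error is at position 12.
Correct: flip bit 12 of r = 011100101101011 to get c = 011100101100011.


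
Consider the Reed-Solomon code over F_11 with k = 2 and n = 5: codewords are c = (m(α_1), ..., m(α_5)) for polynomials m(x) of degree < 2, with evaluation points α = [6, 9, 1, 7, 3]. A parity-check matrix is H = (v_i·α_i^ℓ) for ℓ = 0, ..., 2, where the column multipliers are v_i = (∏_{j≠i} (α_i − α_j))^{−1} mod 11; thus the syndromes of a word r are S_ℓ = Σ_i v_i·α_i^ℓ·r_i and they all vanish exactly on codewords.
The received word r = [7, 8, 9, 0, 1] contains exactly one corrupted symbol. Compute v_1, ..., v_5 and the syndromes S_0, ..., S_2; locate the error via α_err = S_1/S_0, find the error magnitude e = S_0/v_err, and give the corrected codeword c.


S = (5, 4, 1), error at position 5, error magnitude e = 6, c = [7, 8, 9, 0, 6].

Step 1: column multipliers v_i = (∏_{j≠i}(α_i − α_j))^{−1} mod 11.
  i = 1 (α = 6): (6−9)(6−1)(6−7)(6−3) = (−3)·5·(−1)·3 = 45 ≡ 1, so v_1 = 1^{−1} = 1 (mod 11).
  i = 2 (α = 9): (9−6)(9−1)(9−7)(9−3) = 3·8·2·6 = 288 ≡ 2, so v_2 = 2^{−1} = 6 (mod 11).
  i = 3 (α = 1): (1−6)(1−9)(1−7)(1−3) = (−5)·(−8)·(−6)·(−2) = 480 ≡ 7, so v_3 = 7^{−1} = 8 (mod 11).
  i = 4 (α = 7): (7−6)(7−9)(7−1)(7−3) = 1·(−2)·6·4 = −48 ≡ 7, so v_4 = 7^{−1} = 8 (mod 11).
  i = 5 (α = 3): (3−6)(3−9)(3−1)(3−7) = (−3)·(−6)·2·(−4) = −144 ≡ 10, so v_5 = 10^{−1} = 10 (mod 11).
  v = [1, 6, 8, 8, 10].
Step 2: syndromes of r = [7, 8, 9, 0, 1] (all sums mod 11).
  S_0 = Σ v_i r_i = 1·7 + 6·8 + 8·9 + 8·0 + 10·1 = 137 ≡ 5.
  S_1 = Σ v_i α_i r_i = 1·6·7 + 6·9·8 + 8·1·9 + 8·7·0 + 10·3·1 = 576 ≡ 4.
  α_i^2 mod 11 = [3, 4, 1, 5, 9].
  S_2 = Σ v_i α_i^2 r_i = 1·3·7 + 6·4·8 + 8·1·9 + 8·5·0 + 10·9·1 = 375 ≡ 1.
  S = (5, 4, 1) ≠ 0, so r is not a codeword (an error is present).
Step 3: locate the error. For a single error e at position i, S_ℓ = v_i·e·α_i^ℓ, so α_err = S_1/S_0.
  S_0^{−1} = 5^{−1} = 9 (mod 11), so α_err = 4·9 = 36 ≡ 3 = α_5. Error position i = 5.
  Consistency check: S_2/S_1 = 1·3 = 3 ≡ 3 = α_err ✓ (single-error assumption holds).
Step 4: error magnitude e = S_0/v_5 = S_0·∏_{j≠5}(α_5 − α_j) = 5·10 = 50 ≡ 6 (mod 11).
Step 5: correct position 5: c_5 = r_5 − e = 1 − 6 ≡ 6 (mod 11). Hence c = [7, 8, 9, 0, 6].
  Check: interpolating c through the α_i gives m(x) = 5 + 4·x (degree < 2) with m(α_i) = c_i for every i, so c is indeed a codeword.


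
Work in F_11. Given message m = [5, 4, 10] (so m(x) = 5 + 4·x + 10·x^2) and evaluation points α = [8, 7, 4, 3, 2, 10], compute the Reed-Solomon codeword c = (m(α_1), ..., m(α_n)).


c = [6, 6, 5, 8, 9, 0]

Message polynomial: m(x) = 5 + 4·x + 10·x^2 (mod 11).
For each evaluation point α_i, compute m(α_i) mod 11:
  α_1 = 8: Horner steps 10 → 7 → 6, so m(8) = 6.
  α_2 = 7: Horner steps 10 → 8 → 6, so m(7) = 6.
  α_3 = 4: Horner steps 10 → 0 → 5, so m(4) = 5.
  α_4 = 3: Horner steps 10 → 1 → 8, so m(3) = 8.
  α_5 = 2: Horner steps 10 → 2 → 9, so m(2) = 9.
  α_6 = 10: Horner steps 10 → 5 → 0, so m(10) = 0.
Codeword c = [6, 6, 5, 8, 9, 0] ∈ F_11^6.


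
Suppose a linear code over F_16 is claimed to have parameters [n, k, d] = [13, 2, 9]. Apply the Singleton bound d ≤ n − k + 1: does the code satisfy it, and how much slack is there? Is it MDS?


Singleton RHS = n − k + 1 = 12, slack = 3, bound satisfied, not MDS.

Singleton bound: d ≤ n − k + 1.
Here n = 13, k = 2, so n − k + 1 = 12.
Given d = 9, check d ≤ 12: YES.
Slack = (n − k + 1) − d = 3.
The code is NOT MDS (slack = 3 > 0).
Description: the claimed parameters are [13, 2, 9]_16; such a code would be non-MDS.


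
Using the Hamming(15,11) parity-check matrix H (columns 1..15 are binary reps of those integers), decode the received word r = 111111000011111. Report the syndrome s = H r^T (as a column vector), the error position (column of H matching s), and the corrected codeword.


s = (1, 1, 0, 0)^T, error position = 12, corrected codeword c = 111111000010111

Compute s = H r^T mod 2 one row at a time:
  s_1 = 0 + 0 + 0 + 1 + 1 + 1 + 1 + 1 = 5 ≡ 1 (mod 2).
  s_2 = 1 + 1 + 1 + 0 + 1 + 1 + 1 + 1 = 7 ≡ 1 (mod 2).
  s_3 = 1 + 1 + 1 + 0 + 0 + 1 + 1 + 1 = 6 ≡ 0 (mod 2).
  s_4 = 1 + 1 + 1 + 0 + 0 + 1 + 1 + 1 = 6 ≡ 0 (mod 2).
s = (1, 1, 0, 0)^T — this equals column 12 of H (binary 1100), so error is at position 12.
Correct: flip bit 12 of r = 111111000011111 to get c = 111111000010111.


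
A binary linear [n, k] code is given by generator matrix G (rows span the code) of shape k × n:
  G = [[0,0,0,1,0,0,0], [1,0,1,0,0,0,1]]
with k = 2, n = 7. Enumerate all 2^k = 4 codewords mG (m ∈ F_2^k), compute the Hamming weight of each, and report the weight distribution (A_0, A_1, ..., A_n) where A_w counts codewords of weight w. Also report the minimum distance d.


Weight distribution: A_0 = 1, A_1 = 1, A_3 = 1, A_4 = 1. Minimum distance d = 1.

Enumerate all 2^2 = 4 messages m ∈ F_2^2.
For each, compute codeword c = mG in F_2^7, then tally its weight.
  m = 00 → c = 0000000, weight = 0.
  m = 10 → c = 0001000, weight = 1.
  m = 01 → c = 1010001, weight = 3.
  m = 11 → c = 1011001, weight = 4.
Tally weights:
  weight 0: 1 codewords.
  weight 1: 1 codewords.
  weight 3: 1 codewords.
  weight 4: 1 codewords.
Minimum distance d = smallest w > 0 with A_w > 0 = 1.
Sanity: Σ A_w = 4 = 2^2 = 4 ✓.


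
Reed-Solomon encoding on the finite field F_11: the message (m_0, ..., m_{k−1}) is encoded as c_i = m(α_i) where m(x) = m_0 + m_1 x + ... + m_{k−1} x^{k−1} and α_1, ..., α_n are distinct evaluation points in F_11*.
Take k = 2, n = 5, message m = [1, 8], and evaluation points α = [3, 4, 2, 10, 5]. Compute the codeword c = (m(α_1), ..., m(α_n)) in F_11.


c = [3, 0, 6, 4, 8]

Message polynomial: m(x) = 1 + 8·x (mod 11).
For each evaluation point α_i, compute m(α_i) mod 11:
  α_1 = 3: Horner steps 8 → 3, so m(3) = 3.
  α_2 = 4: Horner steps 8 → 0, so m(4) = 0.
  α_3 = 2: Horner steps 8 → 6, so m(2) = 6.
  α_4 = 10: Horner steps 8 → 4, so m(10) = 4.
  α_5 = 5: Horner steps 8 → 8, so m(5) = 8.
Codeword c = [3, 0, 6, 4, 8] ∈ F_11^5.


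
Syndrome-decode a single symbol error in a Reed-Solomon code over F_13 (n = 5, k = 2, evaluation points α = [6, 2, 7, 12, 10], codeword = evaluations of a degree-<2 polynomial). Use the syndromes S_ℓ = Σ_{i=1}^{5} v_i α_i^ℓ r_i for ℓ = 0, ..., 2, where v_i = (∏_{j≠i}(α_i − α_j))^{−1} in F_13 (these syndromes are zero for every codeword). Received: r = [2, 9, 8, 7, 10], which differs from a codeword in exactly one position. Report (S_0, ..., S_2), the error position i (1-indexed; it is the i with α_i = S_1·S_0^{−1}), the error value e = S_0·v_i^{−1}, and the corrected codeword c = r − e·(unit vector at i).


S = (8, 9, 2), error at position 1, error magnitude e = 12, c = [3, 9, 8, 7, 10].

Step 1: column multipliers v_i = (∏_{j≠i}(α_i − α_j))^{−1} mod 13.
  i = 1 (α = 6): (6−2)(6−7)(6−12)(6−10) = 4·(−1)·(−6)·(−4) = −96 ≡ 8, so v_1 = 8^{−1} = 5 (mod 13).
  i = 2 (α = 2): (2−6)(2−7)(2−12)(2−10) = (−4)·(−5)·(−10)·(−8) = 1600 ≡ 1, so v_2 = 1^{−1} = 1 (mod 13).
  i = 3 (α = 7): (7−6)(7−2)(7−12)(7−10) = 1·5·(−5)·(−3) = 75 ≡ 10, so v_3 = 10^{−1} = 4 (mod 13).
  i = 4 (α = 12): (12−6)(12−2)(12−7)(12−10) = 6·10·5·2 = 600 ≡ 2, so v_4 = 2^{−1} = 7 (mod 13).
  i = 5 (α = 10): (10−6)(10−2)(10−7)(10−12) = 4·8·3·(−2) = −192 ≡ 3, so v_5 = 3^{−1} = 9 (mod 13).
  v = [5, 1, 4, 7, 9].
Step 2: syndromes of r = [2, 9, 8, 7, 10] (all sums mod 13).
  S_0 = Σ v_i r_i = 5·2 + 1·9 + 4·8 + 7·7 + 9·10 = 190 ≡ 8.
  S_1 = Σ v_i α_i r_i = 5·6·2 + 1·2·9 + 4·7·8 + 7·12·7 + 9·10·10 = 1790 ≡ 9.
  α_i^2 mod 13 = [10, 4, 10, 1, 9].
  S_2 = Σ v_i α_i^2 r_i = 5·10·2 + 1·4·9 + 4·10·8 + 7·1·7 + 9·9·10 = 1315 ≡ 2.
  S = (8, 9, 2) ≠ 0, so r is not a codeword (an error is present).
Step 3: locate the error. For a single error e at position i, S_ℓ = v_i·e·α_i^ℓ, so α_err = S_1/S_0.
  S_0^{−1} = 8^{−1} = 5 (mod 13), so α_err = 9·5 = 45 ≡ 6 = α_1. Error position i = 1.
  Consistency check: S_2/S_1 = 2·3 = 6 ≡ 6 = α_err ✓ (single-error assumption holds).
Step 4: error magnitude e = S_0/v_1 = S_0·∏_{j≠1}(α_1 − α_j) = 8·8 = 64 ≡ 12 (mod 13).
Step 5: correct position 1: c_1 = r_1 − e = 2 − 12 ≡ 3 (mod 13). Hence c = [3, 9, 8, 7, 10].
  Check: interpolating c through the α_i gives m(x) = 12 + 5·x (degree < 2) with m(α_i) = c_i for every i, so c is indeed a codeword.


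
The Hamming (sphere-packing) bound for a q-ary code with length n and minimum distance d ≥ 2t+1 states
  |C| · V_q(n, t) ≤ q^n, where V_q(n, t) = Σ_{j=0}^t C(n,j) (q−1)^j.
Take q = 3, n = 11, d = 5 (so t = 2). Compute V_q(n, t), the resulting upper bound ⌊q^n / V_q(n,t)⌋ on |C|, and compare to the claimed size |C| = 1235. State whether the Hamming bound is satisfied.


V_q(n, t) = 243, q^n = 177147, Hamming bound = 729, |C| = 1235 > bound (violated).

Step 1: Compute V_q(n, t) = Σ_{j=0}^2 C(n, j) (q−1)^j.
  j = 0: C(11,0)·(2)^0 = 1·1 = 1.
  j = 1: C(11,1)·(2)^1 = 11·2 = 22.
  j = 2: C(11,2)·(2)^2 = 55·4 = 220.
  V_q(n, t) = 1 + 22 + 220 = 243.
Step 2: q^n = 3^11 = 177147.
Step 3: Hamming bound ⌊q^n / V_q(n,t)⌋ = ⌊177147/243⌋ = 729.
Step 4: Compare |C| = 1235 to 729: violated.
The claimed |C| lies above the Hamming bound, so no 3-ary code of length 11 with d ≥ 5 can have 1235 codewords.


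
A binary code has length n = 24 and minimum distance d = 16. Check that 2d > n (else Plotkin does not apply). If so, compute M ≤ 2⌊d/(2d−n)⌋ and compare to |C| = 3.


Plotkin bound M ≤ 4; given |C| = 3 ≤ bound (satisfied).

Check applicability: 2d = 32, n = 24.
2d − n = 8 > 0, so Plotkin applies.
Compute d/(2d−n) = 16/8 ≈ 2.0000.
⌊d/(2d−n)⌋ = 2.
Plotkin bound: M ≤ 2·2 = 4.
Given |C| = 3, check: satisfied.
This |C| is below the Plotkin bound.


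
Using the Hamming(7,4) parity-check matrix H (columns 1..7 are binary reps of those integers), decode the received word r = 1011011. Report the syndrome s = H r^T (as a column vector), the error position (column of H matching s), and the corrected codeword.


s = (1, 1, 1)^T, error position = 7, corrected codeword c = 1011010

Compute s = H r^T mod 2 one row at a time:
  s_1 = 1 + 0 + 1 + 1 = 3 ≡ 1 (mod 2).
  s_2 = 0 + 1 + 1 + 1 = 3 ≡ 1 (mod 2).
  s_3 = 1 + 1 + 0 + 1 = 3 ≡ 1 (mod 2).
s = (1, 1, 1)^T — this equals column 7 of H (binary 111), so error is at position 7.
Correct: flip bit 7 of r = 1011011 to get c = 1011010.


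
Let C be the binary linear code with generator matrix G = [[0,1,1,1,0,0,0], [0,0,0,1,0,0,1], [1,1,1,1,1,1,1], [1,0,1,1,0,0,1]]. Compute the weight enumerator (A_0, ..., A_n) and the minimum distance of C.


Weight distribution: A_0 = 1, A_2 = 2, A_3 = 5, A_4 = 5, A_5 = 2, A_7 = 1. Minimum distance d = 2.

Enumerate all 2^4 = 16 messages m ∈ F_2^4.
For each, compute codeword c = mG in F_2^7, then tally its weight.
  m = 0000 → c = 0000000, weight = 0.
  m = 1000 → c = 0111000, weight = 3.
  m = 0100 → c = 0001001, weight = 2.
  m = 1100 → c = 0110001, weight = 3.
  m = 0010 → c = 1111111, weight = 7.
  m = 1010 → c = 1000111, weight = 4.
  m = 0110 → c = 1110110, weight = 5.
  m = 1110 → c = 1001110, weight = 4.
  m = 0001 → c = 1011001, weight = 4.
  m = 1001 → c = 1100001, weight = 3.
  m = 0101 → c = 1010000, weight = 2.
  m = 1101 → c = 1101000, weight = 3.
  m = 0011 → c = 0100110, weight = 3.
  m = 1011 → c = 0011110, weight = 4.
  m = 0111 → c = 0101111, weight = 5.
  m = 1111 → c = 0010111, weight = 4.
Tally weights:
  weight 0: 1 codewords.
  weight 2: 2 codewords.
  weight 3: 5 codewords.
  weight 4: 5 codewords.
  weight 5: 2 codewords.
  weight 7: 1 codewords.
Minimum distance d = smallest w > 0 with A_w > 0 = 2.
Sanity: Σ A_w = 16 = 2^4 = 16 ✓.


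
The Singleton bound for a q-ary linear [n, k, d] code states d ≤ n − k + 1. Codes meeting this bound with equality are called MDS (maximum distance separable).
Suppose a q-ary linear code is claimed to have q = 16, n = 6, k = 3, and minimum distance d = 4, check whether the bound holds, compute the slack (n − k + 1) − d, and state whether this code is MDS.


Singleton RHS = n − k + 1 = 4, slack = 0, bound satisfied, MDS.

Singleton bound: d ≤ n − k + 1.
Here n = 6, k = 3, so n − k + 1 = 4.
Given d = 4, check d ≤ 4: YES.
Slack = (n − k + 1) − d = 0.
The code is MDS (slack = 0).
Description: the claimed parameters are [6, 3, 4]_16; such a code would be MDS (meets Singleton bound).


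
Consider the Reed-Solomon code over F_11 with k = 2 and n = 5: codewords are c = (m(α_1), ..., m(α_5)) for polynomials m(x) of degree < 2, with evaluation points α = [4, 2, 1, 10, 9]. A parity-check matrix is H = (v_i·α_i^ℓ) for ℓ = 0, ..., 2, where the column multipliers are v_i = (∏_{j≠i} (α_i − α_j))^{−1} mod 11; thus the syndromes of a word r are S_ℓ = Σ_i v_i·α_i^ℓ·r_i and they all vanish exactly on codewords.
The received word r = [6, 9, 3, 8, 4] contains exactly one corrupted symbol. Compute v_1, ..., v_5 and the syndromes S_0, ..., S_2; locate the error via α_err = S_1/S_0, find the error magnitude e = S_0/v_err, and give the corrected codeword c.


S = (6, 6, 6), error at position 3, error magnitude e = 9, c = [6, 9, 5, 8, 4].

Step 1: column multipliers v_i = (∏_{j≠i}(α_i − α_j))^{−1} mod 11.
  i = 1 (α = 4): (4−2)(4−1)(4−10)(4−9) = 2·3·(−6)·(−5) = 180 ≡ 4, so v_1 = 4^{−1} = 3 (mod 11).
  i = 2 (α = 2): (2−4)(2−1)(2−10)(2−9) = (−2)·1·(−8)·(−7) = −112 ≡ 9, so v_2 = 9^{−1} = 5 (mod 11).
  i = 3 (α = 1): (1−4)(1−2)(1−10)(1−9) = (−3)·(−1)·(−9)·(−8) = 216 ≡ 7, so v_3 = 7^{−1} = 8 (mod 11).
  i = 4 (α = 10): (10−4)(10−2)(10−1)(10−9) = 6·8·9·1 = 432 ≡ 3, so v_4 = 3^{−1} = 4 (mod 11).
  i = 5 (α = 9): (9−4)(9−2)(9−1)(9−10) = 5·7·8·(−1) = −280 ≡ 6, so v_5 = 6^{−1} = 2 (mod 11).
  v = [3, 5, 8, 4, 2].
Step 2: syndromes of r = [6, 9, 3, 8, 4] (all sums mod 11).
  S_0 = Σ v_i r_i = 3·6 + 5·9 + 8·3 + 4·8 + 2·4 = 127 ≡ 6.
  S_1 = Σ v_i α_i r_i = 3·4·6 + 5·2·9 + 8·1·3 + 4·10·8 + 2·9·4 = 578 ≡ 6.
  α_i^2 mod 11 = [5, 4, 1, 1, 4].
  S_2 = Σ v_i α_i^2 r_i = 3·5·6 + 5·4·9 + 8·1·3 + 4·1·8 + 2·4·4 = 358 ≡ 6.
  S = (6, 6, 6) ≠ 0, so r is not a codeword (an error is present).
Step 3: locate the error. For a single error e at position i, S_ℓ = v_i·e·α_i^ℓ, so α_err = S_1/S_0.
  S_0^{−1} = 6^{−1} = 2 (mod 11), so α_err = 6·2 = 12 ≡ 1 = α_3. Error position i = 3.
  Consistency check: S_2/S_1 = 6·2 = 12 ≡ 1 = α_err ✓ (single-error assumption holds).
Step 4: error magnitude e = S_0/v_3 = S_0·∏_{j≠3}(α_3 − α_j) = 6·7 = 42 ≡ 9 (mod 11).
Step 5: correct position 3: c_3 = r_3 − e = 3 − 9 ≡ 5 (mod 11). Hence c = [6, 9, 5, 8, 4].
  Check: interpolating c through the α_i gives m(x) = 1 + 4·x (degree < 2) with m(α_i) = c_i for every i, so c is indeed a codeword.


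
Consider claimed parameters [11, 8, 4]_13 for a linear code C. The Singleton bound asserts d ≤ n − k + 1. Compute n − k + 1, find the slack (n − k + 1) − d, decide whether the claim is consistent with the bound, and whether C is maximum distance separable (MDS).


Singleton RHS = n − k + 1 = 4, slack = 0, bound satisfied, MDS.

Singleton bound: d ≤ n − k + 1.
Here n = 11, k = 8, so n − k + 1 = 4.
Given d = 4, check d ≤ 4: YES.
Slack = (n − k + 1) − d = 0.
The code is MDS (slack = 0).
Description: the claimed parameters are [11, 8, 4]_13; such a code would be MDS (meets Singleton bound).


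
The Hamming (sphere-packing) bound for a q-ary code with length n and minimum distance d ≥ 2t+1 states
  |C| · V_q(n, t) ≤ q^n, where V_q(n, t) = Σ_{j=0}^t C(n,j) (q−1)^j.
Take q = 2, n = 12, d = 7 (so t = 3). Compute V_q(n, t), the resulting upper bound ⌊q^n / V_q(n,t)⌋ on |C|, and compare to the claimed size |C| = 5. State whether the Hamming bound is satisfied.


V_q(n, t) = 299, q^n = 4096, Hamming bound = 13, |C| = 5 ≤ bound (satisfied).

Step 1: Compute V_q(n, t) = Σ_{j=0}^3 C(n, j) (q−1)^j.
  j = 0: C(12,0)·(1)^0 = 1·1 = 1.
  j = 1: C(12,1)·(1)^1 = 12·1 = 12.
  j = 2: C(12,2)·(1)^2 = 66·1 = 66.
  j = 3: C(12,3)·(1)^3 = 220·1 = 220.
  V_q(n, t) = 1 + 12 + 66 + 220 = 299.
Step 2: q^n = 2^12 = 4096.
Step 3: Hamming bound ⌊q^n / V_q(n,t)⌋ = ⌊4096/299⌋ = 13.
Step 4: Compare |C| = 5 to 13: satisfied.
The claimed |C| lies below the Hamming bound.


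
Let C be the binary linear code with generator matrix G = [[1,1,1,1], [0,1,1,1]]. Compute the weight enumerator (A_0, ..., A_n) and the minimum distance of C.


Weight distribution: A_0 = 1, A_1 = 1, A_3 = 1, A_4 = 1. Minimum distance d = 1.

Enumerate all 2^2 = 4 messages m ∈ F_2^2.
For each, compute codeword c = mG in F_2^4, then tally its weight.
  m = 00 → c = 0000, weight = 0.
  m = 10 → c = 1111, weight = 4.
  m = 01 → c = 0111, weight = 3.
  m = 11 → c = 1000, weight = 1.
Tally weights:
  weight 0: 1 codewords.
  weight 1: 1 codewords.
  weight 3: 1 codewords.
  weight 4: 1 codewords.
Minimum distance d = smallest w > 0 with A_w > 0 = 1.
Sanity: Σ A_w = 4 = 2^2 = 4 ✓.


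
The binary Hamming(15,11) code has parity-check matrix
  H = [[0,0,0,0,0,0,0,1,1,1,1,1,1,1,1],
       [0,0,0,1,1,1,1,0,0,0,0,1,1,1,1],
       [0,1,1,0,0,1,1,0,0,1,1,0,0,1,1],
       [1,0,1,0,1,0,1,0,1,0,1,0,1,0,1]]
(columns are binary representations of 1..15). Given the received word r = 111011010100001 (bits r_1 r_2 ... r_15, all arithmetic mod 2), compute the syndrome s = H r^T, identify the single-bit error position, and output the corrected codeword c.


s = (1, 1, 1, 0)^T, error position = 14, corrected codeword c = 111011010100011

Compute s = H r^T mod 2 one row at a time:
  s_1 = 1 + 0 + 1 + 0 + 0 + 0 + 0 + 1 = 3 ≡ 1 (mod 2).
  s_2 = 0 + 1 + 1 + 0 + 0 + 0 + 0 + 1 = 3 ≡ 1 (mod 2).
  s_3 = 1 + 1 + 1 + 0 + 1 + 0 + 0 + 1 = 5 ≡ 1 (mod 2).
  s_4 = 1 + 1 + 1 + 0 + 0 + 0 + 0 + 1 = 4 ≡ 0 (mod 2).
s = (1, 1, 1, 0)^T — this equals column 14 of H (binary 1110), so error is at position 14.
Correct: flip bit 14 of r = 111011010100001 to get c = 111011010100011.


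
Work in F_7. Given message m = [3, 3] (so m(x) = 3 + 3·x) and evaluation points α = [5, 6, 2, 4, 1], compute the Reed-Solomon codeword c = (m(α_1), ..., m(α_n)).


c = [4, 0, 2, 1, 6]

Message polynomial: m(x) = 3 + 3·x (mod 7).
For each evaluation point α_i, compute m(α_i) mod 7:
  α_1 = 5: Horner steps 3 → 4, so m(5) = 4.
  α_2 = 6: Horner steps 3 → 0, so m(6) = 0.
  α_3 = 2: Horner steps 3 → 2, so m(2) = 2.
  α_4 = 4: Horner steps 3 → 1, so m(4) = 1.
  α_5 = 1: Horner steps 3 → 6, so m(1) = 6.
Codeword c = [4, 0, 2, 1, 6] ∈ F_7^5.
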